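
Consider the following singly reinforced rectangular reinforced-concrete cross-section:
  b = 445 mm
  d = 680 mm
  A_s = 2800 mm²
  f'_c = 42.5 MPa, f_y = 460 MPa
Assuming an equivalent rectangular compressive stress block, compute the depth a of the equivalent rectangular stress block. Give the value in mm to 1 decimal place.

T = A_s f_y = 2800 × 460 = 1288000 N = 1288 kN.
Setting C = 0.85 f'_c a b equal to T: a = 1288000/(0.85 × 42.5 × 445) = 80.1 mm.

a ≈ 80.1 mm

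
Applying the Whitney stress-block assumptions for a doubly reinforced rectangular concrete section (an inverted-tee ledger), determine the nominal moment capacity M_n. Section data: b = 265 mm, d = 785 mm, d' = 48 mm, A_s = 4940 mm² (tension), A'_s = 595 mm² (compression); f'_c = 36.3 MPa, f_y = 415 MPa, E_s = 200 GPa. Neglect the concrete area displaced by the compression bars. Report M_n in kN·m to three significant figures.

Assume both tension and compression steel yield.
Net tension couple steel: A_s − A'_s = 4345 mm².
a = (A_s − A'_s) f_y / (0.85 f'_c b) = 1803175/(0.85 × 36.3 × 265) = 220.53 mm.
c = a/β₁ = 220.53/0.791 = 278.80 mm; ε'_s = 0.003(c − d')/c = 0.0025 ≥ f_y/E_s = 0.0021, so compression steel does yield.
M_n = (A_s − A'_s) f_y (d − a/2) + A'_s f_y (d − d') = [1803175 × (785 − 110.265) + 246925 × (785 − 48)] × 10⁻⁶ = 1216.67 + 181.98 = 1398.65 kN·m.

M_n ≈ 1400 kN·m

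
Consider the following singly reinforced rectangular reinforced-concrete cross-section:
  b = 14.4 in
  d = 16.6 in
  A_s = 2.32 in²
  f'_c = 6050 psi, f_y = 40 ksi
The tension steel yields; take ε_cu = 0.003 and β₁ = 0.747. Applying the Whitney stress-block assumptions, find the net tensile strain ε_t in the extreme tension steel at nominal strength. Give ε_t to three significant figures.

a = A_s f_y/(0.85 f'_c b) = 1.253 in.
β₁ = 0.747, so c = a/β₁ = 1.253/0.747 = 1.677 in.
From the linear strain diagram with ε_cu = 0.003: ε_t = 0.003 (d − c)/c = 0.003 × (16.6 − 1.677)/1.677 = 0.0267.
Since ε_t ≥ 0.005, the section is tension-controlled.

ε_t ≈ 0.0267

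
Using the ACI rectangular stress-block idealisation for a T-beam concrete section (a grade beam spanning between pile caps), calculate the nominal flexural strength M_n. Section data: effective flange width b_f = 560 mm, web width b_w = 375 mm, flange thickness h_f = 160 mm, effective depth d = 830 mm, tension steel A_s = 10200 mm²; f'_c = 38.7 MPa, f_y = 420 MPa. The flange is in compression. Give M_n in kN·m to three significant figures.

M_n ≈ 3030 kN·m

Tension: T = A_s f_y = 10200 × 420 = 4284000 N.
Try a within the flange: a = T/(0.85 f'_c b_f) = 4284000/(0.85 × 38.7 × 560) = 232.56 mm.
a = 232.56 > h_f = 160 mm: the block extends into the web. Split into flange-overhang and web parts.
C_f = 0.85 f'_c (b_f − b_w) h_f = 0.85 × 38.7 × (560 − 375) × 160 = 973692 N.
Remaining web compression depth: a_w = (T − C_f)/(0.85 f'_c b_w) = (4284000 − 973692)/(0.85 × 38.7 × 375) = 268.35 mm.
M_n = C_f(d − h_f/2) + (T − C_f)(d − a_w/2) = 973692 × (830 − 80) + 3310308 × (830 − 134.175) = 730.27 + 2303.40 = 3033.67 × 10⁶ N·mm.
M_n = 3033.67 kN·m.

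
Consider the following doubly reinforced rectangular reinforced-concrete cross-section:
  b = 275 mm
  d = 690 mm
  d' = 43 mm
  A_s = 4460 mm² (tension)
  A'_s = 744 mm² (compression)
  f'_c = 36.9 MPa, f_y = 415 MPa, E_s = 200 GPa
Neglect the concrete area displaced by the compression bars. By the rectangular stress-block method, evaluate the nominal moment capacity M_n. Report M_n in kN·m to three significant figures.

M_n ≈ 1130 kN·m

Assume both tension and compression steel yield.
Net tension couple steel: A_s − A'_s = 3716 mm².
a = (A_s − A'_s) f_y / (0.85 f'_c b) = 1542140/(0.85 × 36.9 × 275) = 178.79 mm.
c = a/β₁ = 178.79/0.786 = 227.47 mm; ε'_s = 0.003(c − d')/c = 0.0024 ≥ f_y/E_s = 0.0021, so compression steel does yield.
M_n = (A_s − A'_s) f_y (d − a/2) + A'_s f_y (d − d') = [1542140 × (690 − 89.395) + 308760 × (690 − 43)] × 10⁻⁶ = 926.22 + 199.77 = 1125.99 kN·m.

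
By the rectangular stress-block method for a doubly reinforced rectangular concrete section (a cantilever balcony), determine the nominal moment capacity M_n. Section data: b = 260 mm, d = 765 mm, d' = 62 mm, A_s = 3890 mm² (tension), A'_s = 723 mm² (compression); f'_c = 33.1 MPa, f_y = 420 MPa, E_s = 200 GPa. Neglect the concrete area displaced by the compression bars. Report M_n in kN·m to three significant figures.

M_n ≈ 1110 kN·m

Assume both tension and compression steel yield.
Net tension couple steel: A_s − A'_s = 3167 mm².
a = (A_s − A'_s) f_y / (0.85 f'_c b) = 1330140/(0.85 × 33.1 × 260) = 181.83 mm.
c = a/β₁ = 181.83/0.814 = 223.38 mm; ε'_s = 0.003(c − d')/c = 0.0022 ≥ f_y/E_s = 0.0021, so compression steel does yield.
M_n = (A_s − A'_s) f_y (d − a/2) + A'_s f_y (d − d') = [1330140 × (765 − 90.915) + 303660 × (765 − 62)] × 10⁻⁶ = 896.63 + 213.47 = 1110.10 kN·m.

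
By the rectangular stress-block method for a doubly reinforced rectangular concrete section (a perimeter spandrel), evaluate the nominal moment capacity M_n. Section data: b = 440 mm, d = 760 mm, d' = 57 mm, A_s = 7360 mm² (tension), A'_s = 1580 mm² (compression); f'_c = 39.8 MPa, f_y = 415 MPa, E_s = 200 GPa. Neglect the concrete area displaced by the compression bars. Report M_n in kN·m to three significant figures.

M_n ≈ 2090 kN·m

Assume both tension and compression steel yield.
Net tension couple steel: A_s − A'_s = 5780 mm².
a = (A_s − A'_s) f_y / (0.85 f'_c b) = 2398700/(0.85 × 39.8 × 440) = 161.15 mm.
c = a/β₁ = 161.15/0.766 = 210.38 mm; ε'_s = 0.003(c − d')/c = 0.0022 ≥ f_y/E_s = 0.0021, so compression steel does yield.
M_n = (A_s − A'_s) f_y (d − a/2) + A'_s f_y (d − d') = [2398700 × (760 − 80.575) + 655700 × (760 − 57)] × 10⁻⁶ = 1629.74 + 460.96 = 2090.70 kN·m.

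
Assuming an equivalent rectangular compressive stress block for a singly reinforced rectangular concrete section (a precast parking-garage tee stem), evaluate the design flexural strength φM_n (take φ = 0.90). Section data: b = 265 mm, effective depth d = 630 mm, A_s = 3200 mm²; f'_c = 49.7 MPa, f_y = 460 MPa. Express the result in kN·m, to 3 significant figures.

T = A_s f_y = 3200 × 460 = 1472000 N = 1472 kN.
From C = T: a = T/(0.85 f'_c b) = 1472000/(0.85 × 49.7 × 265) = 131.49 mm.
M_n = T(d − a/2) = 1472 kN × (630 − 65.745) mm = 830.58 kN·m.
φM_n = 0.90 × 830.58 = 747.52 kN·m.

φM_n ≈ 748 kN·m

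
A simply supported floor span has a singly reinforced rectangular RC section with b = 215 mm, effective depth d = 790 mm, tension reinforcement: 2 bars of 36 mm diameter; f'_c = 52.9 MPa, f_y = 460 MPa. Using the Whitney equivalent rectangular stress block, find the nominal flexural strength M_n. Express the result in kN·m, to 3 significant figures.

A_s = 2 × 1018 = 2036 mm².
T = A_s f_y = 2036 × 460 = 936560 N = 936.56 kN.
From C = T: a = T/(0.85 f'_c b) = 936560/(0.85 × 52.9 × 215) = 96.88 mm.
M_n = T(d − a/2) = 936.56 kN × (790 − 48.44) mm = 694.52 kN·m.

M_n ≈ 695 kN·m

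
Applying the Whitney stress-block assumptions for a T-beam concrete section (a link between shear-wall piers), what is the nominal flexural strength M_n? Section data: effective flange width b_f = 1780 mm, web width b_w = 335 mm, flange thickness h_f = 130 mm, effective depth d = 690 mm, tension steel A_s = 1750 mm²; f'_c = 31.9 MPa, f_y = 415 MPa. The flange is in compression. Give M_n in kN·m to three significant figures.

M_n ≈ 496 kN·m

Tension: T = A_s f_y = 1750 × 415 = 726250 N.
Try a within the flange: a = T/(0.85 f'_c b_f) = 726250/(0.85 × 31.9 × 1780) = 15.05 mm.
Since a = 15.05 ≤ h_f = 130 mm, the stress block lies entirely in the flange; analyse as a rectangular beam of width b_f.
M_n = T(d − a/2) = 726250 × (690 − 7.525) = 495.65 × 10⁶ N·mm.
M_n = 495.65 kN·m.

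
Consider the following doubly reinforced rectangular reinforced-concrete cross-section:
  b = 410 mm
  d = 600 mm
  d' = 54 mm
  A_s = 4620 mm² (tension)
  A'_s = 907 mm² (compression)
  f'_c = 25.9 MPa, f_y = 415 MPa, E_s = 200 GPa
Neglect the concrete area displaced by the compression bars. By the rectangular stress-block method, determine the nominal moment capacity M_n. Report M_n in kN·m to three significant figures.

M_n ≈ 999 kN·m

Assume both tension and compression steel yield.
Net tension couple steel: A_s − A'_s = 3713 mm².
a = (A_s − A'_s) f_y / (0.85 f'_c b) = 1540895/(0.85 × 25.9 × 410) = 170.71 mm.
c = a/β₁ = 170.71/0.85 = 200.84 mm; ε'_s = 0.003(c − d')/c = 0.0022 ≥ f_y/E_s = 0.0021, so compression steel does yield.
M_n = (A_s − A'_s) f_y (d − a/2) + A'_s f_y (d − d') = [1540895 × (600 − 85.355) + 376405 × (600 − 54)] × 10⁻⁶ = 793.01 + 205.52 = 998.53 kN·m.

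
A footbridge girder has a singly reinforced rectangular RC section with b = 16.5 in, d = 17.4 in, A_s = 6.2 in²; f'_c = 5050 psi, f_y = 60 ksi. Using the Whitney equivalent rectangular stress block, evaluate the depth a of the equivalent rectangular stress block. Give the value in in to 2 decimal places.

a ≈ 5.25 in

T = A_s f_y = 6.2 × 60 = 372 kips.
a = T/(0.85 f'_c b) = 372/(0.85 × 5.05 × 16.5) = 5.25 in.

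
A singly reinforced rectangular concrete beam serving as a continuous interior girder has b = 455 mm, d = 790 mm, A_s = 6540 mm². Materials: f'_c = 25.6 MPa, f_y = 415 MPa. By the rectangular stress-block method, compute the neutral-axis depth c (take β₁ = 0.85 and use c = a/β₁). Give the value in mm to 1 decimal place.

c ≈ 322.5 mm

T = A_s f_y = 6540 × 415 = 2714100 N = 2714.1 kN.
Setting C = 0.85 f'_c a b equal to T: a = 2714100/(0.85 × 25.6 × 455) = 274.129 mm.
With β₁ = 0.85, c = a/β₁ = 274.129/0.85 = 322.5 mm.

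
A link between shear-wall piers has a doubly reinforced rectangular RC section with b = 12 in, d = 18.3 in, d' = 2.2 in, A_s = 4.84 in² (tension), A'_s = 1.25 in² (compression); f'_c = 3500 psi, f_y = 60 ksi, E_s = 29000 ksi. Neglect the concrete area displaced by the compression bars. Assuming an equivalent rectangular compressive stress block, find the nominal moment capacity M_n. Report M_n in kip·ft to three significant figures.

M_n ≈ 375 kip·ft

Assume both steels yield.
a = (A_s − A'_s) f_y/(0.85 f'_c b) = (4.84 − 1.25) × 60/(0.85 × 3.5 × 12) = 6.034 in.
c = a/β₁ = 6.034/0.85 = 7.099 in; ε'_s = 0.003(c − d')/c = 0.0021 ≥ ε_y = 0.0021, so the compression steel yields.
M_n = (A_s − A'_s) f_y (d − a/2) + A'_s f_y (d − d') = 215.4 × (18.3 − 3.017) + 75 × (18.3 − 2.2) = 3292.0 + 1207.5 = 4499.5 kip·in = 4499.5/12 = 374.96 kip·ft.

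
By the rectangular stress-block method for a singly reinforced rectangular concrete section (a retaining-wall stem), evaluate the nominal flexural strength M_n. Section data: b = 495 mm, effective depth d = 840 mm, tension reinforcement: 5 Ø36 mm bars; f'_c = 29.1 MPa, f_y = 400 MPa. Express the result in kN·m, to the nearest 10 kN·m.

M_n ≈ 1540 kN·m

A_s = 5 × 1018 = 5090 mm².
T = A_s f_y = 5090 × 400 = 2036000 N = 2036 kN.
From C = T: a = T/(0.85 f'_c b) = 2036000/(0.85 × 29.1 × 495) = 166.29 mm.
M_n = T(d − a/2) = 2036 kN × (840 − 83.145) mm = 1540.96 kN·m.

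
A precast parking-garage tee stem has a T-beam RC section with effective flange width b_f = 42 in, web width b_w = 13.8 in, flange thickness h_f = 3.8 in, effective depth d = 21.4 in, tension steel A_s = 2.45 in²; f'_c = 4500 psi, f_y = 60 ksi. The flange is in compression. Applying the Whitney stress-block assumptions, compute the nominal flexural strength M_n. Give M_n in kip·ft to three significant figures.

Tension: T = A_s f_y = 2.45 × 60 = 147 kips.
Try a within the flange: a = T/(0.85 f'_c b_f) = 147/(0.85 × 4.5 × 42) = 0.915 in.
Since a = 0.915 ≤ h_f = 3.8 in, the stress block lies entirely in the flange; analyse as a rectangular beam of width b_f.
M_n = T(d − a/2) = 147 × (21.4 − 0.4575) = 3078.5 kip·in.
M_n = 3078.5/12 = 256.54 kip·ft.

M_n ≈ 257 kip·ft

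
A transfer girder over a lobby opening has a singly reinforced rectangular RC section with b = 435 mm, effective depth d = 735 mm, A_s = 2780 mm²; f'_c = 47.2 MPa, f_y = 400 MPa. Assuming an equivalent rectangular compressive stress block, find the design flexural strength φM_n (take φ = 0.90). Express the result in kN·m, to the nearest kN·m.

φM_n ≈ 704 kN·m

T = A_s f_y = 2780 × 400 = 1112000 N = 1112 kN.
From C = T: a = T/(0.85 f'_c b) = 1112000/(0.85 × 47.2 × 435) = 63.72 mm.
M_n = T(d − a/2) = 1112 kN × (735 − 31.86) mm = 781.89 kN·m.
φM_n = 0.90 × 781.89 = 703.70 kN·m.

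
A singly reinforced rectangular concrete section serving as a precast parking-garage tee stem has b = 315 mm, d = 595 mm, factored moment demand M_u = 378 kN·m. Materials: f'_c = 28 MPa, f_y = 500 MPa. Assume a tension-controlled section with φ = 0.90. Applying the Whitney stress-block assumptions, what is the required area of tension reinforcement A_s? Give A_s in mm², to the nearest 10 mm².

M_n = M_u/φ = 378/0.90 = 420 kN·m.
With M_n = 0.85 f'_c a b (d − a/2), solve the quadratic for a:
a = d − √(d² − 2M_n/(0.85 f'_c b)) = 595 − √(595² − 2 × 420×10⁶/(0.85 × 28 × 315)) = 103.09 mm.
A_s = 0.85 f'_c a b / f_y = 0.85 × 28 × 103.09 × 315 / 500 = 1545.7 mm².

A_s ≈ 1550 mm²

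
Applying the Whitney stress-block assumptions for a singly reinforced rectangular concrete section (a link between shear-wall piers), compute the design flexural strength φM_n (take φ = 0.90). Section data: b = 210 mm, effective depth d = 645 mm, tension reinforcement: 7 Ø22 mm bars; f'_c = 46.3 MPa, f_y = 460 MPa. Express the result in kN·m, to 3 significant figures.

A_s = 7 × 380 = 2660 mm².
T = A_s f_y = 2660 × 460 = 1223600 N = 1223.6 kN.
From C = T: a = T/(0.85 f'_c b) = 1223600/(0.85 × 46.3 × 210) = 148.05 mm.
M_n = T(d − a/2) = 1223.6 kN × (645 − 74.025) mm = 698.65 kN·m.
φM_n = 0.90 × 698.65 = 628.79 kN·m.

φM_n ≈ 629 kN·m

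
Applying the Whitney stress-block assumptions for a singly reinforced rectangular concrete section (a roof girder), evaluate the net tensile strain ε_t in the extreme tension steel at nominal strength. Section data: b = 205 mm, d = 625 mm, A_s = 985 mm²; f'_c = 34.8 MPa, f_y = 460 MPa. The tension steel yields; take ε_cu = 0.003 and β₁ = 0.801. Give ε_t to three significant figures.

a = A_s f_y/(0.85 f'_c b) = 74.72 mm.
β₁ = 0.801, so c = a/β₁ = 74.72/0.801 = 93.28 mm.
From the linear strain diagram with ε_cu = 0.003: ε_t = 0.003 (d − c)/c = 0.003 × (625 − 93.28)/93.28 = 0.0171.
Since ε_t ≥ 0.005, the section is tension-controlled.

ε_t ≈ 0.0171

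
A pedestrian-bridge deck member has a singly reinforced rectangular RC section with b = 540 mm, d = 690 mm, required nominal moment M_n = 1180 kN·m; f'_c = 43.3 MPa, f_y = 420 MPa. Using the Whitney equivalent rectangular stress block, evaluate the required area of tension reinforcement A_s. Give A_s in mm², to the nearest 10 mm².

With M_n = 0.85 f'_c a b (d − a/2), solve the quadratic for a:
a = d − √(d² − 2M_n/(0.85 f'_c b)) = 690 − √(690² − 2 × 1180×10⁶/(0.85 × 43.3 × 540)) = 92.21 mm.
A_s = 0.85 f'_c a b / f_y = 0.85 × 43.3 × 92.21 × 540 / 420 = 4363.4 mm².

A_s ≈ 4360 mm²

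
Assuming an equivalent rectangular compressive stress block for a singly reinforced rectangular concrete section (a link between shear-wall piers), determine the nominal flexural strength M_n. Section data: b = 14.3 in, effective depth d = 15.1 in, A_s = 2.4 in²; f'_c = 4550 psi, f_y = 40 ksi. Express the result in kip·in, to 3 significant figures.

T = A_s f_y = 2.4 × 40 = 96 kips.
a = T/(0.85 f'_c b) = 96/(0.85 × 4.55 × 14.3) = 1.736 in.
M_n = T(d − a/2) = 96 × (15.1 − 0.868) = 1366.3 kip·in.

M_n ≈ 1370 kip·in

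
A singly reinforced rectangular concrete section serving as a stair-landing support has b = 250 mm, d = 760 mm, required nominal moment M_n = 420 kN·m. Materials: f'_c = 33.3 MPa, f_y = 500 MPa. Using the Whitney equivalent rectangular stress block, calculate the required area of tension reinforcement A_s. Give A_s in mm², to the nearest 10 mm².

A_s ≈ 1170 mm²

With M_n = 0.85 f'_c a b (d − a/2), solve the quadratic for a:
a = d − √(d² − 2M_n/(0.85 f'_c b)) = 760 − √(760² − 2 × 420×10⁶/(0.85 × 33.3 × 250)) = 82.58 mm.
A_s = 0.85 f'_c a b / f_y = 0.85 × 33.3 × 82.58 × 250 / 500 = 1168.7 mm².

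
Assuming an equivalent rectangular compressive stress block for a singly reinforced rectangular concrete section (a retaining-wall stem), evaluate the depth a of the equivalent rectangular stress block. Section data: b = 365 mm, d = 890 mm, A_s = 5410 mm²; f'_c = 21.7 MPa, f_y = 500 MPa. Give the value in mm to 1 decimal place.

a ≈ 401.8 mm

T = A_s f_y = 5410 × 500 = 2705000 N = 2705 kN.
Setting C = 0.85 f'_c a b equal to T: a = 2705000/(0.85 × 21.7 × 365) = 401.8 mm.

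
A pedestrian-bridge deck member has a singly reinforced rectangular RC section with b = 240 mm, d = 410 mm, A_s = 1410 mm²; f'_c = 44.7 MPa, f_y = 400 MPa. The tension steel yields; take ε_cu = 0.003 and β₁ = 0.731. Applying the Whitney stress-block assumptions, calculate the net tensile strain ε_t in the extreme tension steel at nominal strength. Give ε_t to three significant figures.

a = A_s f_y/(0.85 f'_c b) = 61.85 mm.
β₁ = 0.731, so c = a/β₁ = 61.85/0.731 = 84.61 mm.
From the linear strain diagram with ε_cu = 0.003: ε_t = 0.003 (d − c)/c = 0.003 × (410 − 84.61)/84.61 = 0.0115.
Since ε_t ≥ 0.005, the section is tension-controlled.

ε_t ≈ 0.0115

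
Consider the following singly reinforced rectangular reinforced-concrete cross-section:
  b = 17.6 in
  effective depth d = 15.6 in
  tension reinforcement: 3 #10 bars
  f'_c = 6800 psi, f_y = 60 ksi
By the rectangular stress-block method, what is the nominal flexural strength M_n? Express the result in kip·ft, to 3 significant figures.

A_s = 3 × 1.27 = 3.81 in².
T = A_s f_y = 3.81 × 60 = 228.6 kips.
a = T/(0.85 f'_c b) = 228.6/(0.85 × 6.8 × 17.6) = 2.247 in.
M_n = T(d − a/2) = 228.6 × (15.6 − 1.1235) = 3309.3 kip·in = 3309.3/12 = 275.78 kip·ft.

M_n ≈ 276 kip·ft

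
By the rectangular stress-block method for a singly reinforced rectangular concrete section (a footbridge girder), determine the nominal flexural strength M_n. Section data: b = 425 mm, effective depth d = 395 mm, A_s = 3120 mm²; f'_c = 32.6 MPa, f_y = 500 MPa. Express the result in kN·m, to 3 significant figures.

M_n ≈ 513 kN·m

T = A_s f_y = 3120 × 500 = 1560000 N = 1560 kN.
From C = T: a = T/(0.85 f'_c b) = 1560000/(0.85 × 32.6 × 425) = 132.46 mm.
M_n = T(d − a/2) = 1560 kN × (395 − 66.23) mm = 512.88 kN·m.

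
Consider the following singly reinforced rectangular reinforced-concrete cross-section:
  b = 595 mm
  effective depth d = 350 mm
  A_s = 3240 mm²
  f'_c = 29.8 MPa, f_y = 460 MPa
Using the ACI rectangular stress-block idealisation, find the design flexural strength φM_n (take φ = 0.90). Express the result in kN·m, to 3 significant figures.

φM_n ≈ 403 kN·m

T = A_s f_y = 3240 × 460 = 1490400 N = 1490.4 kN.
From C = T: a = T/(0.85 f'_c b) = 1490400/(0.85 × 29.8 × 595) = 98.89 mm.
M_n = T(d − a/2) = 1490.4 kN × (350 − 49.445) mm = 447.95 kN·m.
φM_n = 0.90 × 447.95 = 403.16 kN·m.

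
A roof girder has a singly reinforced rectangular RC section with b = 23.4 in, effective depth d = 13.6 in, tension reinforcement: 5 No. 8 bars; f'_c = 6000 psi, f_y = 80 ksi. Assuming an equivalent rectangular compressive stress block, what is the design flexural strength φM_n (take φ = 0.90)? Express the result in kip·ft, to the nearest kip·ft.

φM_n ≈ 291 kip·ft

A_s = 5 × 0.79 = 3.95 in².
T = A_s f_y = 3.95 × 80 = 316 kips.
a = T/(0.85 f'_c b) = 316/(0.85 × 6 × 23.4) = 2.648 in.
M_n = T(d − a/2) = 316 × (13.6 − 1.324) = 3879.2 kip·in = 3879.2/12 = 323.27 kip·ft.
φM_n = 0.90 × 323.27 = 290.94 kip·ft.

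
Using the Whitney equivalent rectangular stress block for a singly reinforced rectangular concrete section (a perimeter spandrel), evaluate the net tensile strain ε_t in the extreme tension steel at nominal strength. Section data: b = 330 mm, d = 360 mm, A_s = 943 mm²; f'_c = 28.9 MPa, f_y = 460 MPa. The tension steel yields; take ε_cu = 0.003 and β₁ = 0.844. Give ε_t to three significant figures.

ε_t ≈ 0.0140

a = A_s f_y/(0.85 f'_c b) = 53.51 mm.
β₁ = 0.844, so c = a/β₁ = 53.51/0.844 = 63.40 mm.
From the linear strain diagram with ε_cu = 0.003: ε_t = 0.003 (d − c)/c = 0.003 × (360 − 63.40)/63.40 = 0.0140.
Since ε_t ≥ 0.005, the section is tension-controlled.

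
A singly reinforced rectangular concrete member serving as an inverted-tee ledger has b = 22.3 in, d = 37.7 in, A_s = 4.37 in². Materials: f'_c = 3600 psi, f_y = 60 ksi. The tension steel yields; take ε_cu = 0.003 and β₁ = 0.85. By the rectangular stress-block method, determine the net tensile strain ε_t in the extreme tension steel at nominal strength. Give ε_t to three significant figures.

a = A_s f_y/(0.85 f'_c b) = 3.842 in.
β₁ = 0.85, so c = a/β₁ = 3.842/0.85 = 4.520 in.
From the linear strain diagram with ε_cu = 0.003: ε_t = 0.003 (d − c)/c = 0.003 × (37.7 − 4.520)/4.520 = 0.0220.
Since ε_t ≥ 0.005, the section is tension-controlled.

ε_t ≈ 0.0220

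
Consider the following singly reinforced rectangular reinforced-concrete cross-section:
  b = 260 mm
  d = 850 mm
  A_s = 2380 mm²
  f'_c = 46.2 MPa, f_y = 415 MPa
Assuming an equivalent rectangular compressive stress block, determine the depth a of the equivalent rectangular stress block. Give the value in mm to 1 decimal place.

a ≈ 96.7 mm

T = A_s f_y = 2380 × 415 = 987700 N = 987.7 kN.
Setting C = 0.85 f'_c a b equal to T: a = 987700/(0.85 × 46.2 × 260) = 96.7 mm.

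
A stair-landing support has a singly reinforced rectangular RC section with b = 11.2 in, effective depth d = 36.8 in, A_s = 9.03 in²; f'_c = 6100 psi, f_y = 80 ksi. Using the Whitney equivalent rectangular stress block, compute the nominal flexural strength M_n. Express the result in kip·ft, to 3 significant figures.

M_n ≈ 1840 kip·ft

T = A_s f_y = 9.03 × 80 = 722.4 kips.
a = T/(0.85 f'_c b) = 722.4/(0.85 × 6.1 × 11.2) = 12.440 in.
M_n = T(d − a/2) = 722.4 × (36.8 − 6.22) = 22091.0 kip·in = 22091.0/12 = 1840.92 kip·ft.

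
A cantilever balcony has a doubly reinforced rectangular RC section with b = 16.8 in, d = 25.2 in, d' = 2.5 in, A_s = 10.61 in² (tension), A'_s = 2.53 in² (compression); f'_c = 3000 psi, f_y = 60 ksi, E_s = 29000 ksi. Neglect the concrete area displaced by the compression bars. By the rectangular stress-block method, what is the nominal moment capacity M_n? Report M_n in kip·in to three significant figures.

M_n ≈ 12900 kip·in

Assume both steels yield.
a = (A_s − A'_s) f_y/(0.85 f'_c b) = (10.61 − 2.53) × 60/(0.85 × 3 × 16.8) = 11.317 in.
c = a/β₁ = 11.317/0.85 = 13.314 in; ε'_s = 0.003(c − d')/c = 0.0024 ≥ ε_y = 0.0021, so the compression steel yields.
M_n = (A_s − A'_s) f_y (d − a/2) + A'_s f_y (d − d') = 484.8 × (25.2 − 5.6585) + 151.8 × (25.2 − 2.5) = 9473.7 + 3445.9 = 12919.6 kip·in.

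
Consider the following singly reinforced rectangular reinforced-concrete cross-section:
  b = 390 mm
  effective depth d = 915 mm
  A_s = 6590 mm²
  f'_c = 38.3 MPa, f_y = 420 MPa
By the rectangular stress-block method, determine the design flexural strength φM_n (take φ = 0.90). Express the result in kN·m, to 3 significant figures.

T = A_s f_y = 6590 × 420 = 2767800 N = 2767.8 kN.
From C = T: a = T/(0.85 f'_c b) = 2767800/(0.85 × 38.3 × 390) = 218.00 mm.
M_n = T(d − a/2) = 2767.8 kN × (915 − 109) mm = 2230.85 kN·m.
φM_n = 0.90 × 2230.85 = 2007.77 kN·m.

φM_n ≈ 2010 kN·m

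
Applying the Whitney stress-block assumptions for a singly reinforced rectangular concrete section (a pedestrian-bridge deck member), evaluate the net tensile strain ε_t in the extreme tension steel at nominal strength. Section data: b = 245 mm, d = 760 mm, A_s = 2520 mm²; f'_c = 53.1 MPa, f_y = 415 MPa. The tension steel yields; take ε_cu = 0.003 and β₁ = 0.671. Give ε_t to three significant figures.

ε_t ≈ 0.0132

a = A_s f_y/(0.85 f'_c b) = 94.57 mm.
β₁ = 0.671, so c = a/β₁ = 94.57/0.671 = 140.94 mm.
From the linear strain diagram with ε_cu = 0.003: ε_t = 0.003 (d − c)/c = 0.003 × (760 − 140.94)/140.94 = 0.0132.
Since ε_t ≥ 0.005, the section is tension-controlled.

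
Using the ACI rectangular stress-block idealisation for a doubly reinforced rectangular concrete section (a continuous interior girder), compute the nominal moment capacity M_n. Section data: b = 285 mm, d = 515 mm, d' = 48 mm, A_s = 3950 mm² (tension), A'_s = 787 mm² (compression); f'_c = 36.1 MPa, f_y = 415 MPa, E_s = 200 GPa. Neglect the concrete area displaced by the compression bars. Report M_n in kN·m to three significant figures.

M_n ≈ 730 kN·m

Assume both tension and compression steel yield.
Net tension couple steel: A_s − A'_s = 3163 mm².
a = (A_s − A'_s) f_y / (0.85 f'_c b) = 1312645/(0.85 × 36.1 × 285) = 150.10 mm.
c = a/β₁ = 150.10/0.792 = 189.52 mm; ε'_s = 0.003(c − d')/c = 0.0022 ≥ f_y/E_s = 0.0021, so compression steel does yield.
M_n = (A_s − A'_s) f_y (d − a/2) + A'_s f_y (d − d') = [1312645 × (515 − 75.05) + 326605 × (515 − 48)] × 10⁻⁶ = 577.50 + 152.52 = 730.02 kN·m.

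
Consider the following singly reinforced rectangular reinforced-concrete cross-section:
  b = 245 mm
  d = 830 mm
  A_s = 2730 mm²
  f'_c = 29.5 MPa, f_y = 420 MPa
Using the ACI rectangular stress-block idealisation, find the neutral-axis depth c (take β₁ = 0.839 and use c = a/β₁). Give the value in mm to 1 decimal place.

c ≈ 222.5 mm

T = A_s f_y = 2730 × 420 = 1146600 N = 1146.6 kN.
Setting C = 0.85 f'_c a b equal to T: a = 1146600/(0.85 × 29.5 × 245) = 186.640 mm.
With β₁ = 0.839, c = a/β₁ = 186.640/0.839 = 222.5 mm.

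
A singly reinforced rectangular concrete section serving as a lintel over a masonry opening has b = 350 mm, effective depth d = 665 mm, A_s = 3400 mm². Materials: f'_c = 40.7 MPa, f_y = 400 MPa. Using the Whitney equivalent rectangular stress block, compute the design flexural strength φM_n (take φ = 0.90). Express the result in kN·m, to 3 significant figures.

T = A_s f_y = 3400 × 400 = 1360000 N = 1360 kN.
From C = T: a = T/(0.85 f'_c b) = 1360000/(0.85 × 40.7 × 350) = 112.32 mm.
M_n = T(d − a/2) = 1360 kN × (665 − 56.16) mm = 828.02 kN·m.
φM_n = 0.90 × 828.02 = 745.22 kN·m.

φM_n ≈ 745 kN·m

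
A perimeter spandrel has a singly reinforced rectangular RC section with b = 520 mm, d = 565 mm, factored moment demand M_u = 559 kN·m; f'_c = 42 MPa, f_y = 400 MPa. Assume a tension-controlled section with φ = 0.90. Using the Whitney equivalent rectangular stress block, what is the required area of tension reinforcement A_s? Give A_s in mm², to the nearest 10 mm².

A_s ≈ 2910 mm²

M_n = M_u/φ = 559/0.90 = 621.111 kN·m.
With M_n = 0.85 f'_c a b (d − a/2), solve the quadratic for a:
a = d − √(d² − 2M_n/(0.85 f'_c b)) = 565 − √(565² − 2 × 621.111×10⁶/(0.85 × 42 × 520)) = 62.70 mm.
A_s = 0.85 f'_c a b / f_y = 0.85 × 42 × 62.70 × 520 / 400 = 2909.9 mm².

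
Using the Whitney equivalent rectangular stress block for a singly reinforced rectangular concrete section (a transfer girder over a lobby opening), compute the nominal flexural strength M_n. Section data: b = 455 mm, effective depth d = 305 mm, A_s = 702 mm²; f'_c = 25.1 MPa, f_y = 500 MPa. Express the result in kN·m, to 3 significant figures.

M_n ≈ 101 kN·m

T = A_s f_y = 702 × 500 = 351000 N = 351 kN.
From C = T: a = T/(0.85 f'_c b) = 351000/(0.85 × 25.1 × 455) = 36.16 mm.
M_n = T(d − a/2) = 351 kN × (305 − 18.08) mm = 100.71 kN·m.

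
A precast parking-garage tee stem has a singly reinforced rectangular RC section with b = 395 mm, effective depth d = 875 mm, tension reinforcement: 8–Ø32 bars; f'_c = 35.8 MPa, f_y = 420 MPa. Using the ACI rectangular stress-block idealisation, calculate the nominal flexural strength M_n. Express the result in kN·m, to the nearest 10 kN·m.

A_s = 8 × 804 = 6432 mm².
T = A_s f_y = 6432 × 420 = 2701440 N = 2701.44 kN.
From C = T: a = T/(0.85 f'_c b) = 2701440/(0.85 × 35.8 × 395) = 224.75 mm.
M_n = T(d − a/2) = 2701.44 kN × (875 − 112.375) mm = 2060.19 kN·m.

M_n ≈ 2060 kN·m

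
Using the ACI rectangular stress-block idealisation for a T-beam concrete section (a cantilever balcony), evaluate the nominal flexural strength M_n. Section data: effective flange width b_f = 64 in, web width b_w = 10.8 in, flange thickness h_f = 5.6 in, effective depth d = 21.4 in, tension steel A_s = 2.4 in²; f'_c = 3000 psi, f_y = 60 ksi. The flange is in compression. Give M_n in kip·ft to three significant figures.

M_n ≈ 252 kip·ft

Tension: T = A_s f_y = 2.4 × 60 = 144 kips.
Try a within the flange: a = T/(0.85 f'_c b_f) = 144/(0.85 × 3 × 64) = 0.882 in.
Since a = 0.882 ≤ h_f = 5.6 in, the stress block lies entirely in the flange; analyse as a rectangular beam of width b_f.
M_n = T(d − a/2) = 144 × (21.4 − 0.441) = 3018.1 kip·in.
M_n = 3018.1/12 = 251.51 kip·ft.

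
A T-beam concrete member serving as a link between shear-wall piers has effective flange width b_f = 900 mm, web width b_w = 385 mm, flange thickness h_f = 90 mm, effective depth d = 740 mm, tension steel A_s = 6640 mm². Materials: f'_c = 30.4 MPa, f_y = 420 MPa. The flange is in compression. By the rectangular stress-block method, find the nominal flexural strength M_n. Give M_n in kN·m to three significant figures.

M_n ≈ 1880 kN·m

Tension: T = A_s f_y = 6640 × 420 = 2788800 N.
Try a within the flange: a = T/(0.85 f'_c b_f) = 2788800/(0.85 × 30.4 × 900) = 119.92 mm.
a = 119.92 > h_f = 90 mm: the block extends into the web. Split into flange-overhang and web parts.
C_f = 0.85 f'_c (b_f − b_w) h_f = 0.85 × 30.4 × (900 − 385) × 90 = 1197684 N.
Remaining web compression depth: a_w = (T − C_f)/(0.85 f'_c b_w) = (2788800 − 1197684)/(0.85 × 30.4 × 385) = 159.94 mm.
M_n = C_f(d − h_f/2) + (T − C_f)(d − a_w/2) = 1197684 × (740 − 45) + 1591116 × (740 − 79.97) = 832.39 + 1050.18 = 1882.57 × 10⁶ N·mm.
M_n = 1882.57 kN·m.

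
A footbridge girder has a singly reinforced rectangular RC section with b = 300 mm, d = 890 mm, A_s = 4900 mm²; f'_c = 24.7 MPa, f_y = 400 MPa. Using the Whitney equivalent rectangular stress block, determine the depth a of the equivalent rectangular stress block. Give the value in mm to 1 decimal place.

T = A_s f_y = 4900 × 400 = 1960000 N = 1960 kN.
Setting C = 0.85 f'_c a b equal to T: a = 1960000/(0.85 × 24.7 × 300) = 311.2 mm.

a ≈ 311.2 mm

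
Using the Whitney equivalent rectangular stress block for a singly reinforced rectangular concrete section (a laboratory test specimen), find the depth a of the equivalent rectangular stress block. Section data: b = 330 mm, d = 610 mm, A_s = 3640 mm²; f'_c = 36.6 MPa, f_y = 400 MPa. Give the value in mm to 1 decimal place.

T = A_s f_y = 3640 × 400 = 1456000 N = 1456 kN.
Setting C = 0.85 f'_c a b equal to T: a = 1456000/(0.85 × 36.6 × 330) = 141.8 mm.

a ≈ 141.8 mm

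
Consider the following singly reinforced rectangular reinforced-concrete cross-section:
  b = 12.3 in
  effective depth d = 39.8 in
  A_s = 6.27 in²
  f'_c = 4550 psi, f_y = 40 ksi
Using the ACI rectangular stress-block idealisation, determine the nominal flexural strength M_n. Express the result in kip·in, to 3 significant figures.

T = A_s f_y = 6.27 × 40 = 250.8 kips.
a = T/(0.85 f'_c b) = 250.8/(0.85 × 4.55 × 12.3) = 5.272 in.
M_n = T(d − a/2) = 250.8 × (39.8 − 2.636) = 9320.7 kip·in.

M_n ≈ 9320 kip·in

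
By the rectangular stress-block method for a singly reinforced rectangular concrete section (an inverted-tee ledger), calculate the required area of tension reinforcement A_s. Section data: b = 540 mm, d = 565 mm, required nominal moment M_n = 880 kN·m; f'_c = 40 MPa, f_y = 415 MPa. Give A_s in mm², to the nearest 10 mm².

With M_n = 0.85 f'_c a b (d − a/2), solve the quadratic for a:
a = d − √(d² − 2M_n/(0.85 f'_c b)) = 565 − √(565² − 2 × 880×10⁶/(0.85 × 40 × 540)) = 92.39 mm.
A_s = 0.85 f'_c a b / f_y = 0.85 × 40 × 92.39 × 540 / 415 = 4087.4 mm².

A_s ≈ 4090 mm²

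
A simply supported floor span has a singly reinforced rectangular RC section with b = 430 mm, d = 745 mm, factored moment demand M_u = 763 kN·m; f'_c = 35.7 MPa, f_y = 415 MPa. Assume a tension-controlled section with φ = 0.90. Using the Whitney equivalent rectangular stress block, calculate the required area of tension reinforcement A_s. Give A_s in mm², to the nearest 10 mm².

M_n = M_u/φ = 763/0.90 = 847.778 kN·m.
With M_n = 0.85 f'_c a b (d − a/2), solve the quadratic for a:
a = d − √(d² − 2M_n/(0.85 f'_c b)) = 745 − √(745² − 2 × 847.778×10⁶/(0.85 × 35.7 × 430)) = 93.02 mm.
A_s = 0.85 f'_c a b / f_y = 0.85 × 35.7 × 93.02 × 430 / 415 = 2924.7 mm².

A_s ≈ 2920 mm²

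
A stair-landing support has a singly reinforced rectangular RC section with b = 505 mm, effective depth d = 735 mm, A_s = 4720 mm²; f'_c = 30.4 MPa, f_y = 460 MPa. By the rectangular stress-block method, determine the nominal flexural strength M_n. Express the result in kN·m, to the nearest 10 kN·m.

T = A_s f_y = 4720 × 460 = 2171200 N = 2171.2 kN.
From C = T: a = T/(0.85 f'_c b) = 2171200/(0.85 × 30.4 × 505) = 166.39 mm.
M_n = T(d − a/2) = 2171.2 kN × (735 − 83.195) mm = 1415.20 kN·m.

M_n ≈ 1420 kN·m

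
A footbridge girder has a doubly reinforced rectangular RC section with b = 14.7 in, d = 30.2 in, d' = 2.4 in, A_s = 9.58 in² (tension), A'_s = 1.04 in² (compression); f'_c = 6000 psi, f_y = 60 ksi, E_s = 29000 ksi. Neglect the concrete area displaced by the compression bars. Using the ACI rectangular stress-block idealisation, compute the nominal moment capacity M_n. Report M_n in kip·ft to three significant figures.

M_n ≈ 1290 kip·ft

Assume both steels yield.
a = (A_s − A'_s) f_y/(0.85 f'_c b) = (9.58 − 1.04) × 60/(0.85 × 6 × 14.7) = 6.835 in.
c = a/β₁ = 6.835/0.75 = 9.113 in; ε'_s = 0.003(c − d')/c = 0.0022 ≥ ε_y = 0.0021, so the compression steel yields.
M_n = (A_s − A'_s) f_y (d − a/2) + A'_s f_y (d − d') = 512.4 × (30.2 − 3.4175) + 62.4 × (30.2 − 2.4) = 13723.4 + 1734.7 = 15458.1 kip·in = 15458.1/12 = 1288.18 kip·ft.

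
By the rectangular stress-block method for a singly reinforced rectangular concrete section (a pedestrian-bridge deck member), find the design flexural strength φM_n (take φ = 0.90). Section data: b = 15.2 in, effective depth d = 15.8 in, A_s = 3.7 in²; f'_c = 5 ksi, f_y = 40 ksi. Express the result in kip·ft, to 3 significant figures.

T = A_s f_y = 3.7 × 40 = 148 kips.
a = T/(0.85 f'_c b) = 148/(0.85 × 5 × 15.2) = 2.291 in.
M_n = T(d − a/2) = 148 × (15.8 − 1.1455) = 2168.9 kip·in = 2168.9/12 = 180.74 kip·ft.
φM_n = 0.90 × 180.74 = 162.67 kip·ft.

φM_n ≈ 163 kip·ft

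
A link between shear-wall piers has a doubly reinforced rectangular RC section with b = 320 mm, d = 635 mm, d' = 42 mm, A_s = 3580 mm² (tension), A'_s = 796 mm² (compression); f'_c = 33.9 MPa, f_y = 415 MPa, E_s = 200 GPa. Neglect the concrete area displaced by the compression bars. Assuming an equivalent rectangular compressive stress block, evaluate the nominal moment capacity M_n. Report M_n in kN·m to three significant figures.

Assume both tension and compression steel yield.
Net tension couple steel: A_s − A'_s = 2784 mm².
a = (A_s − A'_s) f_y / (0.85 f'_c b) = 1155360/(0.85 × 33.9 × 320) = 125.30 mm.
c = a/β₁ = 125.30/0.808 = 155.07 mm; ε'_s = 0.003(c − d')/c = 0.0022 ≥ f_y/E_s = 0.0021, so compression steel does yield.
M_n = (A_s − A'_s) f_y (d − a/2) + A'_s f_y (d − d') = [1155360 × (635 − 62.65) + 330340 × (635 − 42)] × 10⁻⁶ = 661.27 + 195.89 = 857.16 kN·m.

M_n ≈ 857 kN·m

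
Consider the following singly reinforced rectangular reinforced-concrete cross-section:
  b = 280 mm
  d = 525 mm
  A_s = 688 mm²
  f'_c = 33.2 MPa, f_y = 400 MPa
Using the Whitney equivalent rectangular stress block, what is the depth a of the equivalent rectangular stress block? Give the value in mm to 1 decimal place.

a ≈ 34.8 mm

T = A_s f_y = 688 × 400 = 275200 N = 275.2 kN.
Setting C = 0.85 f'_c a b equal to T: a = 275200/(0.85 × 33.2 × 280) = 34.8 mm.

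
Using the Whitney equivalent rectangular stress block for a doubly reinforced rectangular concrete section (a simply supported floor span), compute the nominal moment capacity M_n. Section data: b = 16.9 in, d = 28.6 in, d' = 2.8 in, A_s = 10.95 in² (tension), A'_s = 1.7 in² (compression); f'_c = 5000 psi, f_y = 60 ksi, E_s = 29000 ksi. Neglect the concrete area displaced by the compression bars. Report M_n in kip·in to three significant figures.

M_n ≈ 16400 kip·in

Assume both steels yield.
a = (A_s − A'_s) f_y/(0.85 f'_c b) = (10.95 − 1.7) × 60/(0.85 × 5 × 16.9) = 7.727 in.
c = a/β₁ = 7.727/0.8 = 9.659 in; ε'_s = 0.003(c − d')/c = 0.0021 ≥ ε_y = 0.0021, so the compression steel yields.
M_n = (A_s − A'_s) f_y (d − a/2) + A'_s f_y (d − d') = 555 × (28.6 − 3.8635) + 102 × (28.6 − 2.8) = 13728.8 + 2631.6 = 16360.4 kip·in.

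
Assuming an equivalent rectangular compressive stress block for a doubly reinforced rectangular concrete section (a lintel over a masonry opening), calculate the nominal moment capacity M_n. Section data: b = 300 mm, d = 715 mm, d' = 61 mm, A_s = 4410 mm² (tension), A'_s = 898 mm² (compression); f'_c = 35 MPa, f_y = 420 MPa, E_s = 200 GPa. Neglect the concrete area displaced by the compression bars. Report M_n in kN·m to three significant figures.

Assume both tension and compression steel yield.
Net tension couple steel: A_s − A'_s = 3512 mm².
a = (A_s − A'_s) f_y / (0.85 f'_c b) = 1475040/(0.85 × 35 × 300) = 165.27 mm.
c = a/β₁ = 165.27/0.8 = 206.59 mm; ε'_s = 0.003(c − d')/c = 0.0021 ≥ f_y/E_s = 0.0021, so compression steel does yield.
M_n = (A_s − A'_s) f_y (d − a/2) + A'_s f_y (d − d') = [1475040 × (715 − 82.635) + 377160 × (715 − 61)] × 10⁻⁶ = 932.76 + 246.66 = 1179.42 kN·m.

M_n ≈ 1180 kN·m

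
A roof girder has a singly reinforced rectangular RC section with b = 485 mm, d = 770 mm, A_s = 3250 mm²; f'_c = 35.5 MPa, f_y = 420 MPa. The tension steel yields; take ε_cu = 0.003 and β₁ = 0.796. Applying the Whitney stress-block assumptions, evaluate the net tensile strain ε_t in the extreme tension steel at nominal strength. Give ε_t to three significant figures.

a = A_s f_y/(0.85 f'_c b) = 93.27 mm.
β₁ = 0.796, so c = a/β₁ = 93.27/0.796 = 117.17 mm.
From the linear strain diagram with ε_cu = 0.003: ε_t = 0.003 (d − c)/c = 0.003 × (770 − 117.17)/117.17 = 0.0167.
Since ε_t ≥ 0.005, the section is tension-controlled.

ε_t ≈ 0.0167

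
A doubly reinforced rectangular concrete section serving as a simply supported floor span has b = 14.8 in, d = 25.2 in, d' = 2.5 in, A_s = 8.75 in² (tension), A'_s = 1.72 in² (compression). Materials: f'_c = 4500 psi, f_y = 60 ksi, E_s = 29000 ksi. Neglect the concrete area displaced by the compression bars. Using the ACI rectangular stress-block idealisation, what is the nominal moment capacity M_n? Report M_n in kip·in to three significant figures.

Assume both steels yield.
a = (A_s − A'_s) f_y/(0.85 f'_c b) = (8.75 − 1.72) × 60/(0.85 × 4.5 × 14.8) = 7.451 in.
c = a/β₁ = 7.451/0.825 = 9.032 in; ε'_s = 0.003(c − d')/c = 0.0022 ≥ ε_y = 0.0021, so the compression steel yields.
M_n = (A_s − A'_s) f_y (d − a/2) + A'_s f_y (d − d') = 421.8 × (25.2 − 3.7255) + 103.2 × (25.2 − 2.5) = 9057.9 + 2342.6 = 11400.5 kip·in.

M_n ≈ 11400 kip·in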